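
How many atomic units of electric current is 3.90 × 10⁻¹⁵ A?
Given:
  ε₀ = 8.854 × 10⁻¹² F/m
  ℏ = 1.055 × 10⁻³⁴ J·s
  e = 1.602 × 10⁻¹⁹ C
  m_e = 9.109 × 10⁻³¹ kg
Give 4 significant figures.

5.898 × 10⁻¹³

atomic unit of electric current: I_au = e E_h/ℏ = m_e e⁵/((4πε₀)²ℏ³) = 6.612 × 10⁻³ A.
3.90 × 10⁻¹⁵ / 6.612 × 10⁻³ = 5.898 × 10⁻¹³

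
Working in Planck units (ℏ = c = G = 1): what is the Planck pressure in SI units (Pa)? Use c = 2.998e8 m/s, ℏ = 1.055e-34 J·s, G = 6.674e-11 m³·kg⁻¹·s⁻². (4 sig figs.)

4.632e113 Pa

The unique combination of the constants set to 1 with dimensions of pressure is p_P = c⁷/(ℏG²).
  = 2.177e59 / 4.699e-55
  = 4.632e113 Pa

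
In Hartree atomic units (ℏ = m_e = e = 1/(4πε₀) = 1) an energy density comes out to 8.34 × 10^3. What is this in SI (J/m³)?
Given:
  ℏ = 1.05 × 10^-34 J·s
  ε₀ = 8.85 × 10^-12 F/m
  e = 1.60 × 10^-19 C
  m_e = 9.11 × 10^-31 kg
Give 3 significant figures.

2.51 × 10^17 J/m³

One atomic unit of energy density: u_au = E_h/a₀³ = m_e⁴e¹⁰/((4πε₀)⁵ℏ⁸) = 3.01 × 10^13 J/m³.
8.34 × 10^3 × 3.01 × 10^13 J/m³ = 2.51 × 10^17 J/m³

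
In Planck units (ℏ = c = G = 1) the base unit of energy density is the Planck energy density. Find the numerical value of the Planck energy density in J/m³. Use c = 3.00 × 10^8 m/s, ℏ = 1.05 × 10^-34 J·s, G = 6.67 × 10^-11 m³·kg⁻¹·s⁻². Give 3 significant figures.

u_P = c⁷/(ℏG²)
  = 2.19 × 10^59 / 4.67 × 10^-55
  = 4.68 × 10^113 J/m³

4.68 × 10^113 J/m³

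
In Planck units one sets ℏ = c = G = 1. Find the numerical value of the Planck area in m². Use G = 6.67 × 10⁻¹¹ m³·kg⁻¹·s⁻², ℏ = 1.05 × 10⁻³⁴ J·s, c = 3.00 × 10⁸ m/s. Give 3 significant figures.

A_P = ℏG/c³
  = 7.00 × 10⁻⁴⁵ / 2.70 × 10²⁵
  = 2.59 × 10⁻⁷⁰ m²

2.59 × 10⁻⁷⁰ m²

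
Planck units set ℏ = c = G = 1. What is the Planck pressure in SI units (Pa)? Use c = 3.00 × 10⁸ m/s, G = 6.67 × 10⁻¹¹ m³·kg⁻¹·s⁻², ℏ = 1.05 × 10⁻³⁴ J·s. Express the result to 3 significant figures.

Dimensional analysis gives p_P = c⁷/(ℏG²).
  = 2.19 × 10⁵⁹ / 4.67 × 10⁻⁵⁵
  = 4.68 × 10¹¹³ Pa

4.68 × 10¹¹³ Pa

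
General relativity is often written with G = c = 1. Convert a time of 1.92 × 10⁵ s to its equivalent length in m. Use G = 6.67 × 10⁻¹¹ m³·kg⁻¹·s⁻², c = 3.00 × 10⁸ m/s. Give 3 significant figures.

Time → length via c.
1.92 × 10⁵ s × (c) = 5.76 × 10¹³ m

5.76 × 10¹³ m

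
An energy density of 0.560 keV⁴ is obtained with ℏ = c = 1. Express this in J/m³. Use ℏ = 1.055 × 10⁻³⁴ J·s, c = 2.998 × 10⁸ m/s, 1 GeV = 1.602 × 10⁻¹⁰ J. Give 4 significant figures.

1.166 × 10¹³ J/m³

[E]/[L]³ = [E]⁴/(ℏc)³; restore (ℏc)⁻³.
1 GeV⁴ → 1/(ℏc)³ × (1 GeV in J)⁴ = 2.082 × 10³⁷ J/m³.
Convert the energy scale: 0.560 keV⁴ = 5.60 × 10⁻²⁵ GeV⁴.
Result: 5.60 × 10⁻²⁵ × 2.082 × 10³⁷ = 1.166 × 10¹³ J/m³.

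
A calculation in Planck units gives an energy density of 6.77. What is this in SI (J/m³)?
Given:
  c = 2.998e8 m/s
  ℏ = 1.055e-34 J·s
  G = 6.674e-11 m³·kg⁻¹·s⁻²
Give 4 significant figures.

One Planck energy density: u_P = c⁷/(ℏG²) = 4.632e113 J/m³.
6.77 × 4.632e113 J/m³ = 3.136e114 J/m³

3.136e114 J/m³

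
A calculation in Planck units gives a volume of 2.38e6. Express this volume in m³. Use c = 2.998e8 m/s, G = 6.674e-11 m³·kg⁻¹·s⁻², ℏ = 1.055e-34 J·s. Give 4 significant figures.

1.005e-98 m³

One Planck volume: V_P = (ℏG/c³)^(3/2) = 4.224e-105 m³.
2.38e6 × 4.224e-105 m³ = 1.005e-98 m³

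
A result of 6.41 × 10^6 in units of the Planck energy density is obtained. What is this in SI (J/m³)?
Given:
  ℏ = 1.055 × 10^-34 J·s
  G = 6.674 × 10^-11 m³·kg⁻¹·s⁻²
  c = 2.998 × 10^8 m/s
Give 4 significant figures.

2.969 × 10^120 J/m³

One Planck energy density: u_P = c⁷/(ℏG²) = 4.632 × 10^113 J/m³.
6.41 × 10^6 × 4.632 × 10^113 J/m³ = 2.969 × 10^120 J/m³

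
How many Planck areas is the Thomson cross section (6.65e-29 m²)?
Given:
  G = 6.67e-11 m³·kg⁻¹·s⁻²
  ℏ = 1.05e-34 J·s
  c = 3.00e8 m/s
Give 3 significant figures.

Planck area: A_P = ℏG/c³ = 2.59e-70 m².
6.65e-29 / 2.59e-70 = 2.56e41

2.56e41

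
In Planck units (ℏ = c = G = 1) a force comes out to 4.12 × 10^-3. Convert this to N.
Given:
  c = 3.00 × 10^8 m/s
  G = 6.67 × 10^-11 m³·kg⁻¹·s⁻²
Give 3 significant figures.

One Planck force: F_P = c⁴/G = 1.21 × 10^44 N.
4.12 × 10^-3 × 1.21 × 10^44 N = 5.00 × 10^41 N

5.00 × 10^41 N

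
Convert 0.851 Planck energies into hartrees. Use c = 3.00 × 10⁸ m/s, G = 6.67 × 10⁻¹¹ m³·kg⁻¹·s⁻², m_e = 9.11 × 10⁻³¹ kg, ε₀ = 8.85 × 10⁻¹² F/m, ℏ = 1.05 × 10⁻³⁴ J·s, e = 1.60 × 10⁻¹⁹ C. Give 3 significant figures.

3.80 × 10²⁶

Planck energy: E_P = √(ℏc⁵/G) = 1.96 × 10⁹ J
hartree: E_h = m_e e⁴/(4πε₀ℏ)² = 4.38 × 10⁻¹⁸ J
0.851 × 1.96 × 10⁹ / 4.38 × 10⁻¹⁸ = 3.80 × 10²⁶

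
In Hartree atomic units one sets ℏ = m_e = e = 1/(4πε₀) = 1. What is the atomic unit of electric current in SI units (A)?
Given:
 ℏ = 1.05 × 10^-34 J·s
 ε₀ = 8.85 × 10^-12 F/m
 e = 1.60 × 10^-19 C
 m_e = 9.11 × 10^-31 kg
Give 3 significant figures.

6.67 × 10^-3 A

I_au = e E_h/ℏ = m_e e⁵/((4πε₀)²ℏ³)
E_h = 4.38 × 10^-18 J
e·E_h/ℏ = 6.67 × 10^-3 A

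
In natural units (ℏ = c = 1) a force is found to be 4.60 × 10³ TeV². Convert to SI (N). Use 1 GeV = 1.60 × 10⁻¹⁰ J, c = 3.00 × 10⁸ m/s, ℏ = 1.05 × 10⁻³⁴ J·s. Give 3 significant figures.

3.74 × 10¹⁵ N

Force is [E]/[L] = [E]²/(ℏc); restore (ℏc)⁻¹.
1 GeV² → 1/(ℏc) × (1 GeV in J)² = 8.13 × 10⁵ N.
Convert the energy scale: 4.60 × 10³ TeV² = 4.60 × 10⁹ GeV².
Result: 4.60 × 10⁹ × 8.13 × 10⁵ = 3.74 × 10¹⁵ N.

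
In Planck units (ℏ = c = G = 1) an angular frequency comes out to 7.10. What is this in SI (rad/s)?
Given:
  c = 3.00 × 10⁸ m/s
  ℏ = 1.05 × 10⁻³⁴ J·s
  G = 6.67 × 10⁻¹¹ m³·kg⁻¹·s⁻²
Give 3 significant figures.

1.32 × 10⁴⁴ rad/s

One Planck angular frequency: ω_P = √(c⁵/(ℏG)) = 1.86 × 10⁴³ rad/s.
7.10 × 1.86 × 10⁴³ rad/s = 1.32 × 10⁴⁴ rad/s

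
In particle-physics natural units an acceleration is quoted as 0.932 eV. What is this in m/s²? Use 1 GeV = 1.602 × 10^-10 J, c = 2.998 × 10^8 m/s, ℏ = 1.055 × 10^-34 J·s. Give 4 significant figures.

Acceleration is [L]/[T]² = c·[E]/ℏ.
1 GeV → c/ℏ × (1 GeV in J) = 4.552 × 10^32 m/s².
Convert the energy scale: 0.932 eV = 9.32 × 10^-10 GeV.
Result: 9.32 × 10^-10 × 4.552 × 10^32 = 4.243 × 10^23 m/s².

4.243 × 10^23 m/s²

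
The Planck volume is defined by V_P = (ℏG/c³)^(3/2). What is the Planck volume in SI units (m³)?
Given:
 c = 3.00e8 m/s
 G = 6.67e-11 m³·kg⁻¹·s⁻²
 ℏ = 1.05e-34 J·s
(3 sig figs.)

4.18e-105 m³

V_P = (ℏG/c³)^(3/2)
  = √(1.75e-209)
  = 4.18e-105 m³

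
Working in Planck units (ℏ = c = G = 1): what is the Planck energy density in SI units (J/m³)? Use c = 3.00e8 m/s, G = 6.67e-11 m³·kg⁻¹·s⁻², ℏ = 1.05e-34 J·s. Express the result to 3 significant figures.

Dimensional analysis gives u_P = c⁷/(ℏG²).
  = 2.19e59 / 4.67e-55
  = 4.68e113 J/m³

4.68e113 J/m³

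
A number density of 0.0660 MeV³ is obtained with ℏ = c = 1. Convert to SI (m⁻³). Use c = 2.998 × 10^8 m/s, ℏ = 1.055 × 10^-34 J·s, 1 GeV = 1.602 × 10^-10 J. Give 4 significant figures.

8.576 × 10^36 m⁻³

Number density is [L]⁻³ = [E]³/(ℏc)³.
1 GeV³ → 1/(ℏc)³ × (1 GeV in J)³ = 1.299 × 10^47 m⁻³.
Convert the energy scale: 0.0660 MeV³ = 6.60 × 10^-11 GeV³.
Result: 6.60 × 10^-11 × 1.299 × 10^47 = 8.576 × 10^36 m⁻³.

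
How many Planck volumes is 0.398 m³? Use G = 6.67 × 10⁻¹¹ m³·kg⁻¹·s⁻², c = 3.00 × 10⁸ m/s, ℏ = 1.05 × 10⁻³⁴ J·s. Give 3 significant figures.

9.53 × 10¹⁰³

Planck volume: V_P = (ℏG/c³)^(3/2) = 4.18 × 10⁻¹⁰⁵ m³.
0.398 / 4.18 × 10⁻¹⁰⁵ = 9.53 × 10¹⁰³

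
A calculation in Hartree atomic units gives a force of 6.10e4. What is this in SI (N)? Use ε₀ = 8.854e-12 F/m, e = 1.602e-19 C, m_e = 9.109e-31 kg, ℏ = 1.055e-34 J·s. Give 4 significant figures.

5.014e-3 N

One atomic unit of force: F_au = E_h/a₀ = m_e²e⁶/((4πε₀)³ℏ⁴) = 8.220e-8 N.
6.10e4 × 8.220e-8 N = 5.014e-3 N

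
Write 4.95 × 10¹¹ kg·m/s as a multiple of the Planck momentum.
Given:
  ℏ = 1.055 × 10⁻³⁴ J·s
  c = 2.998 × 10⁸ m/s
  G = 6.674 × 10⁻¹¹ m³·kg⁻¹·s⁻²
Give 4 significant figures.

Planck momentum: p_P = √(ℏc³/G) = 6.527 kg·m/s.
4.95 × 10¹¹ / 6.527 = 7.584 × 10¹⁰

7.584 × 10¹⁰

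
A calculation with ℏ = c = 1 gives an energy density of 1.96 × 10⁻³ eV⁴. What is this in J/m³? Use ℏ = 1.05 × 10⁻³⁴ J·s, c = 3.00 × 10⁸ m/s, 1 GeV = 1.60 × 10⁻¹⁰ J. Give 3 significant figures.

0.0411 J/m³

[E]/[L]³ = [E]⁴/(ℏc)³; restore (ℏc)⁻³.
1 GeV⁴ → 1/(ℏc)³ × (1 GeV in J)⁴ = 2.10 × 10³⁷ J/m³.
Convert the energy scale: 1.96 × 10⁻³ eV⁴ = 1.96 × 10⁻³⁹ GeV⁴.
Result: 1.96 × 10⁻³⁹ × 2.10 × 10³⁷ = 0.0411 J/m³.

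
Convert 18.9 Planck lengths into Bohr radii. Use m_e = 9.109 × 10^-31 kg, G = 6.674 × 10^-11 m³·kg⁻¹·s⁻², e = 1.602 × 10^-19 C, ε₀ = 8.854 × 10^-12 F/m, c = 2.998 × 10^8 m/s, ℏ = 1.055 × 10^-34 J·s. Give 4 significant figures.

5.767 × 10^-24

Planck length: ℓ_P = √(ℏG/c³) = 1.616 × 10^-35 m
Bohr radius: a₀ = 4πε₀ℏ²/(m_e e²) = 5.297 × 10^-11 m
18.9 × 1.616 × 10^-35 / 5.297 × 10^-11 = 5.767 × 10^-24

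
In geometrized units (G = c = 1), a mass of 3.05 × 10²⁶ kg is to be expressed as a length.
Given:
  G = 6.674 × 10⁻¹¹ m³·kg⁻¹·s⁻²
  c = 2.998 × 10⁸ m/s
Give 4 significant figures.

In G = c = 1 units mass has dimensions of length; the conversion factor is G/c².
3.05 × 10²⁶ kg × (G/c²) = 0.2265 m

0.2265 m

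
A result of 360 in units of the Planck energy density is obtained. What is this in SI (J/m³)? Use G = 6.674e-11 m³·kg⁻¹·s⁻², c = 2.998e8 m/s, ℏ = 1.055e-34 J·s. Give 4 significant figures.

1.668e116 J/m³

One Planck energy density: u_P = c⁷/(ℏG²) = 4.632e113 J/m³.
360 × 4.632e113 J/m³ = 1.668e116 J/m³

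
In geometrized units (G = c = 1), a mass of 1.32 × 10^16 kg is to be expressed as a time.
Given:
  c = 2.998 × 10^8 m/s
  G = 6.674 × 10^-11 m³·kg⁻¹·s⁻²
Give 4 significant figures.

Mass → time via G/c³.
1.32 × 10^16 kg × (G/c³) = 3.269 × 10^-20 s

3.269 × 10^-20 s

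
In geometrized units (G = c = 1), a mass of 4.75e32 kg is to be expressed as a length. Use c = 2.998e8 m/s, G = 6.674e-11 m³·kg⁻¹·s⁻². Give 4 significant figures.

3.527e5 m

In G = c = 1 units mass has dimensions of length; the conversion factor is G/c².
4.75e32 kg × (G/c²) = 3.527e5 m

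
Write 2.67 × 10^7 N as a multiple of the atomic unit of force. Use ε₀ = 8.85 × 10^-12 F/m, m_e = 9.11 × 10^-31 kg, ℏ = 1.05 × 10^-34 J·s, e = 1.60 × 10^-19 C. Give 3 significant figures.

3.21 × 10^14

atomic unit of force: F_au = E_h/a₀ = m_e²e⁶/((4πε₀)³ℏ⁴) = 8.33 × 10^-8 N.
2.67 × 10^7 / 8.33 × 10^-8 = 3.21 × 10^14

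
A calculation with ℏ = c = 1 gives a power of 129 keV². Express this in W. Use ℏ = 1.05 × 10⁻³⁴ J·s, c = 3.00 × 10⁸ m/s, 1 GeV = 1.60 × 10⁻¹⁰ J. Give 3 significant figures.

Power is [E]/[T] = [E]²/ℏ.
1 GeV² → 1/ℏ × (1 GeV in J)² = 2.44 × 10¹⁴ W.
Convert the energy scale: 129 keV² = 1.29 × 10⁻¹⁰ GeV².
Result: 1.29 × 10⁻¹⁰ × 2.44 × 10¹⁴ = 3.15 × 10⁴ W.

3.15 × 10⁴ W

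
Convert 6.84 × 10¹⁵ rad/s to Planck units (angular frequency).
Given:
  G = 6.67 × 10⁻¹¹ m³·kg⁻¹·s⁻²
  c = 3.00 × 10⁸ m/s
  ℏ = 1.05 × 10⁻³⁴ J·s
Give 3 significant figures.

Planck angular frequency: ω_P = √(c⁵/(ℏG)) = 1.86 × 10⁴³ rad/s.
6.84 × 10¹⁵ / 1.86 × 10⁴³ = 3.67 × 10⁻²⁸

3.67 × 10⁻²⁸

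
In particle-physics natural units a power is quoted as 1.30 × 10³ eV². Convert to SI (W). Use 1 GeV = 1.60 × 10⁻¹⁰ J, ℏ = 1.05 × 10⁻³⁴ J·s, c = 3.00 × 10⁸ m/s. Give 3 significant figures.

Power is [E]/[T] = [E]²/ℏ.
1 GeV² → 1/ℏ × (1 GeV in J)² = 2.44 × 10¹⁴ W.
Convert the energy scale: 1.30 × 10³ eV² = 1.30 × 10⁻¹⁵ GeV².
Result: 1.30 × 10⁻¹⁵ × 2.44 × 10¹⁴ = 0.317 W.

0.317 W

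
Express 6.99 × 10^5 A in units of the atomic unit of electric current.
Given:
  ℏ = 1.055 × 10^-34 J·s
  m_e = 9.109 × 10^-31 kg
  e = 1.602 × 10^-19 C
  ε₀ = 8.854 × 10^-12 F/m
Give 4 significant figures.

atomic unit of electric current: I_au = e E_h/ℏ = m_e e⁵/((4πε₀)²ℏ³) = 6.612 × 10^-3 A.
6.99 × 10^5 / 6.612 × 10^-3 = 1.057 × 10^8

1.057 × 10^8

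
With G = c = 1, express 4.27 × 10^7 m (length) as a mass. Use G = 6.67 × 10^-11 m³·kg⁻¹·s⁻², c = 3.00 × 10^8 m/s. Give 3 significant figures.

Length → mass via c²/G.
4.27 × 10^7 m × (c²/G) = 5.76 × 10^34 kg

5.76 × 10^34 kg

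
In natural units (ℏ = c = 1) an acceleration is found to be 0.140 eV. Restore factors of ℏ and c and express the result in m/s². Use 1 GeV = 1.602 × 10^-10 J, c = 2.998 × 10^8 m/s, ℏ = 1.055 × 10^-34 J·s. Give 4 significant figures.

Acceleration is [L]/[T]² = c·[E]/ℏ.
1 GeV → c/ℏ × (1 GeV in J) = 4.552 × 10^32 m/s².
Convert the energy scale: 0.140 eV = 1.40 × 10^-10 GeV.
Result: 1.40 × 10^-10 × 4.552 × 10^32 = 6.373 × 10^22 m/s².

6.373 × 10^22 m/s²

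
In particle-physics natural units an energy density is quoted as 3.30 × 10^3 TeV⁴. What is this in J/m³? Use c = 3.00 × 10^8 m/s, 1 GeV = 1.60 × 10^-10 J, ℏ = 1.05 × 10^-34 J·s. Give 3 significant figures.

[E]/[L]³ = [E]⁴/(ℏc)³; restore (ℏc)⁻³.
1 GeV⁴ → 1/(ℏc)³ × (1 GeV in J)⁴ = 2.10 × 10^37 J/m³.
Convert the energy scale: 3.30 × 10^3 TeV⁴ = 3.30 × 10^15 GeV⁴.
Result: 3.30 × 10^15 × 2.10 × 10^37 = 6.92 × 10^52 J/m³.

6.92 × 10^52 J/m³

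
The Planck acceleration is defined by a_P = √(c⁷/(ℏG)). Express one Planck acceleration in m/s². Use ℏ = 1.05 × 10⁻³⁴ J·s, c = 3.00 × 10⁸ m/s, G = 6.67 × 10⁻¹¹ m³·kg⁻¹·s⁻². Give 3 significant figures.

a_P = √(c⁷/(ℏG))
  = √(3.12 × 10¹⁰³)
  = 5.59 × 10⁵¹ m/s²

5.59 × 10⁵¹ m/s²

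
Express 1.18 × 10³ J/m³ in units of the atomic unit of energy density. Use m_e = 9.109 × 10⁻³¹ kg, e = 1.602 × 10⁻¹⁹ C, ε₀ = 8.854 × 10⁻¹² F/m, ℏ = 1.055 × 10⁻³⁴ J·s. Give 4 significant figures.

atomic unit of energy density: u_au = E_h/a₀³ = m_e⁴e¹⁰/((4πε₀)⁵ℏ⁸) = 2.929 × 10¹³ J/m³.
1.18 × 10³ / 2.929 × 10¹³ = 4.028 × 10⁻¹¹

4.028 × 10⁻¹¹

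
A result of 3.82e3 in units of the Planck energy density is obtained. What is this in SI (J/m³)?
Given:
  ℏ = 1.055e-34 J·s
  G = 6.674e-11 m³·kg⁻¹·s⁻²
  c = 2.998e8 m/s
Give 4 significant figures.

1.770e117 J/m³

One Planck energy density: u_P = c⁷/(ℏG²) = 4.632e113 J/m³.
3.82e3 × 4.632e113 J/m³ = 1.770e117 J/m³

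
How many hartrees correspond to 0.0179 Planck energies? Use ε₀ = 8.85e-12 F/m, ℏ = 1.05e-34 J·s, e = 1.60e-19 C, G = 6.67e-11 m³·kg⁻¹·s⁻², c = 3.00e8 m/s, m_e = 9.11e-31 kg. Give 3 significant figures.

8.00e24

Planck energy: E_P = √(ℏc⁵/G) = 1.96e9 J
hartree: E_h = m_e e⁴/(4πε₀ℏ)² = 4.38e-18 J
0.0179 × 1.96e9 / 4.38e-18 = 8.00e24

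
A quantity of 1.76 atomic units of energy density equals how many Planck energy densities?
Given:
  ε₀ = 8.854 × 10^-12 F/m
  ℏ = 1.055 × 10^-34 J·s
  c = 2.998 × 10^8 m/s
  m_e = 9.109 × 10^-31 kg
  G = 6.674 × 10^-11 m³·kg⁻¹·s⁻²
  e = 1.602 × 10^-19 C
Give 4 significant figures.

atomic unit of energy density: u_au = E_h/a₀³ = m_e⁴e¹⁰/((4πε₀)⁵ℏ⁸) = 2.929 × 10^13 J/m³
Planck energy density: u_P = c⁷/(ℏG²) = 4.632 × 10^113 J/m³
1.76 × 2.929 × 10^13 / 4.632 × 10^113 = 1.113 × 10^-100

1.113 × 10^-100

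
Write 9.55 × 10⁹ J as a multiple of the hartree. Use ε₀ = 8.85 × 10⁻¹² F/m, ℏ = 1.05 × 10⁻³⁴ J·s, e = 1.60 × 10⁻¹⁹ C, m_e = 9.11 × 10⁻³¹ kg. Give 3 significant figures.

hartree: E_h = m_e e⁴/(4πε₀ℏ)² = 4.38 × 10⁻¹⁸ J.
9.55 × 10⁹ / 4.38 × 10⁻¹⁸ = 2.18 × 10²⁷

2.18 × 10²⁷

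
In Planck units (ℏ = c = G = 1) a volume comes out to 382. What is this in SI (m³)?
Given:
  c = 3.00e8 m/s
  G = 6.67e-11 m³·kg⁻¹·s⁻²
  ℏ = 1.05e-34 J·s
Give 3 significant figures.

1.60e-102 m³

One Planck volume: V_P = (ℏG/c³)^(3/2) = 4.18e-105 m³.
382 × 4.18e-105 m³ = 1.60e-102 m³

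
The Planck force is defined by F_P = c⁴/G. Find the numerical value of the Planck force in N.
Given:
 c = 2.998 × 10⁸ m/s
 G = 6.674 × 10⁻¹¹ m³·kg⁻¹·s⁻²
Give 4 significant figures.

F_P = c⁴/G
  = 8.078 × 10³³ / 6.674 × 10⁻¹¹
  = 1.210 × 10⁴⁴ N

1.210 × 10⁴⁴ N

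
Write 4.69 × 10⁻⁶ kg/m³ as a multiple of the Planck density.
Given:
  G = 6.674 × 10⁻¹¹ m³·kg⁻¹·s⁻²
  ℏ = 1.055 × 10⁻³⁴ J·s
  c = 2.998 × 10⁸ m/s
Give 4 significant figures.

9.100 × 10⁻¹⁰³

Planck density: ρ_P = c⁵/(ℏG²) = 5.154 × 10⁹⁶ kg/m³.
4.69 × 10⁻⁶ / 5.154 × 10⁹⁶ = 9.100 × 10⁻¹⁰³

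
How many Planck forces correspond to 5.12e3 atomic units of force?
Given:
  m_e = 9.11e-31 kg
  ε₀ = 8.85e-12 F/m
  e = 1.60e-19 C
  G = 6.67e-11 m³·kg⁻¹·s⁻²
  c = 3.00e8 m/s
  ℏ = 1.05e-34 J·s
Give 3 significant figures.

3.51e-48

atomic unit of force: F_au = E_h/a₀ = m_e²e⁶/((4πε₀)³ℏ⁴) = 8.33e-8 N
Planck force: F_P = c⁴/G = 1.21e44 N
5.12e3 × 8.33e-8 / 1.21e44 = 3.51e-48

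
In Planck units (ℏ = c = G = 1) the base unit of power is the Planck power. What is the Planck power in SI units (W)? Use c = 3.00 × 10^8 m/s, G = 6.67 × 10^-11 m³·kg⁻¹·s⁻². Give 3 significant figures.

3.64 × 10^52 W

P_P = c⁵/G
  = 2.43 × 10^42 / 6.67 × 10^-11
  = 3.64 × 10^52 W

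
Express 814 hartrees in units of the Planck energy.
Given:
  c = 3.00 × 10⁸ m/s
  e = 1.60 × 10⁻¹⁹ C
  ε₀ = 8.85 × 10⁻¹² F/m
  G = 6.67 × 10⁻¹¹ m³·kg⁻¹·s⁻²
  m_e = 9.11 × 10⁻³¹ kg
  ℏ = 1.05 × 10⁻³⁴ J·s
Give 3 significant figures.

1.82 × 10⁻²⁴

hartree: E_h = m_e e⁴/(4πε₀ℏ)² = 4.38 × 10⁻¹⁸ J
Planck energy: E_P = √(ℏc⁵/G) = 1.96 × 10⁹ J
814 × 4.38 × 10⁻¹⁸ / 1.96 × 10⁹ = 1.82 × 10⁻²⁴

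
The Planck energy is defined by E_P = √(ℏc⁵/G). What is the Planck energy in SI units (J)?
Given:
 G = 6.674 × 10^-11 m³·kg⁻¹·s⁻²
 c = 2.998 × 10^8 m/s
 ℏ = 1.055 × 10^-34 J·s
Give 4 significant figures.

E_P = √(ℏc⁵/G)
  = √(3.828 × 10^18)
  = 1.957 × 10^9 J

1.957 × 10^9 J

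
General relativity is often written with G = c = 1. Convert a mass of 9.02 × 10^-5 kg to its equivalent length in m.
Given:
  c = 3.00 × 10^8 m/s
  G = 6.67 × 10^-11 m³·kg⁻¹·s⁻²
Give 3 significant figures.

In G = c = 1 units mass has dimensions of length; the conversion factor is G/c².
9.02 × 10^-5 kg × (G/c²) = 6.68 × 10^-32 m

6.68 × 10^-32 m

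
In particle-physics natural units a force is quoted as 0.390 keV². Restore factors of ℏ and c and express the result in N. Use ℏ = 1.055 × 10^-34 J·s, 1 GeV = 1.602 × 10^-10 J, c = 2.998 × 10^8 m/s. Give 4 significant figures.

3.165 × 10^-7 N

Force is [E]/[L] = [E]²/(ℏc); restore (ℏc)⁻¹.
1 GeV² → 1/(ℏc) × (1 GeV in J)² = 8.114 × 10^5 N.
Convert the energy scale: 0.390 keV² = 3.90 × 10^-13 GeV².
Result: 3.90 × 10^-13 × 8.114 × 10^5 = 3.165 × 10^-7 N.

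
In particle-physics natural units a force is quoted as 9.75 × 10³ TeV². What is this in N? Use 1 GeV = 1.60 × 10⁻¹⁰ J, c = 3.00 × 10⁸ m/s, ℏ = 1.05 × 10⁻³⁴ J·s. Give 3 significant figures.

7.92 × 10¹⁵ N

Force is [E]/[L] = [E]²/(ℏc); restore (ℏc)⁻¹.
1 GeV² → 1/(ℏc) × (1 GeV in J)² = 8.13 × 10⁵ N.
Convert the energy scale: 9.75 × 10³ TeV² = 9.75 × 10⁹ GeV².
Result: 9.75 × 10⁹ × 8.13 × 10⁵ = 7.92 × 10¹⁵ N.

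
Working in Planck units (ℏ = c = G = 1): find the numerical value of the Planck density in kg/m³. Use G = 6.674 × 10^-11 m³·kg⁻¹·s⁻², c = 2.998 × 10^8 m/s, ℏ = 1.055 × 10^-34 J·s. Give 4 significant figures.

5.154 × 10^96 kg/m³

From ℏ = c = G = 1 the density scale is ρ_P = c⁵/(ℏG²).
  = 2.422 × 10^42 / 4.699 × 10^-55
  = 5.154 × 10^96 kg/m³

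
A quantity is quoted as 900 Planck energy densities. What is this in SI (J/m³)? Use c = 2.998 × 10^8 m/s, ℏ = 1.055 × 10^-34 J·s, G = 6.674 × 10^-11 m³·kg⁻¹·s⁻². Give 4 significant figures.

4.169 × 10^116 J/m³

One Planck energy density: u_P = c⁷/(ℏG²) = 4.632 × 10^113 J/m³.
900 × 4.632 × 10^113 J/m³ = 4.169 × 10^116 J/m³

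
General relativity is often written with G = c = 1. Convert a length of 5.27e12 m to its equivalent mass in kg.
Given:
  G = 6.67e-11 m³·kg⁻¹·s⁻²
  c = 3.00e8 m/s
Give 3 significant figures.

7.11e39 kg

Length → mass via c²/G.
5.27e12 m × (c²/G) = 7.11e39 kg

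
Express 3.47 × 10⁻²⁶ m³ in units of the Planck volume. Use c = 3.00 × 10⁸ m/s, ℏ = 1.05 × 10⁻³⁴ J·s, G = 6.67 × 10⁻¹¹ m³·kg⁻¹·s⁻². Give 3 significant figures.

Planck volume: V_P = (ℏG/c³)^(3/2) = 4.18 × 10⁻¹⁰⁵ m³.
3.47 × 10⁻²⁶ / 4.18 × 10⁻¹⁰⁵ = 8.31 × 10⁷⁸

8.31 × 10⁷⁸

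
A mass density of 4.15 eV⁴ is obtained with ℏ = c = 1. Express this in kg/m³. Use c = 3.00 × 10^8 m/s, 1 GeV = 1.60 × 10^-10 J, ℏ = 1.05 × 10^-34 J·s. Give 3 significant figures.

Mass density is [E]/(c²[L]³) = [E]⁴/(ℏ³c⁵).
1 GeV⁴ → 1/(ℏ³c⁵) × (1 GeV in J)⁴ = 2.33 × 10^20 kg/m³.
Convert the energy scale: 4.15 eV⁴ = 4.15 × 10^-36 GeV⁴.
Result: 4.15 × 10^-36 × 2.33 × 10^20 = 9.67 × 10^-16 kg/m³.

9.67 × 10^-16 kg/m³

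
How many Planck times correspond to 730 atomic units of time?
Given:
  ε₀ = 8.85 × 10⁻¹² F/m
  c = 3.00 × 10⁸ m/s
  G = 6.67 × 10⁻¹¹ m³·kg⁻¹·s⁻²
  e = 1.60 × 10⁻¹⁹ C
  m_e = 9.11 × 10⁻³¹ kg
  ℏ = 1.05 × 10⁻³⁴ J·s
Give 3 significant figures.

atomic unit of time: τ_au = (4πε₀)²ℏ³/(m_e e⁴) = 2.40 × 10⁻¹⁷ s
Planck time: t_P = √(ℏG/c⁵) = 5.37 × 10⁻⁴⁴ s
730 × 2.40 × 10⁻¹⁷ / 5.37 × 10⁻⁴⁴ = 3.26 × 10²⁹

3.26 × 10²⁹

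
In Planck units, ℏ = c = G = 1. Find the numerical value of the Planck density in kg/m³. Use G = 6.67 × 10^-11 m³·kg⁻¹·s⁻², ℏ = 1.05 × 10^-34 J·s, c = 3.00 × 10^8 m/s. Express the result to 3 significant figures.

The unique combination of the constants set to 1 with dimensions of density is ρ_P = c⁵/(ℏG²).
  = 2.43 × 10^42 / 4.67 × 10^-55
  = 5.20 × 10^96 kg/m³

5.20 × 10^96 kg/m³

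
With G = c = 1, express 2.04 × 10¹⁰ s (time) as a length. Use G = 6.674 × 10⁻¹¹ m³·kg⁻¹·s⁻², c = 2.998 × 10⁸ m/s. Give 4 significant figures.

Time → length via c.
2.04 × 10¹⁰ s × (c) = 6.116 × 10¹⁸ m

6.116 × 10¹⁸ m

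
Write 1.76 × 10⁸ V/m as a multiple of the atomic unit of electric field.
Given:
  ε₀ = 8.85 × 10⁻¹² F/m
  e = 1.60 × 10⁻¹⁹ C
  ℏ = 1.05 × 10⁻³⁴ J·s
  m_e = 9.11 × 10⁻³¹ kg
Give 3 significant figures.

atomic unit of electric field: E_au = E_h/(e a₀) = m_e²e⁵/((4πε₀)³ℏ⁴) = 5.20 × 10¹¹ V/m.
1.76 × 10⁸ / 5.20 × 10¹¹ = 3.38 × 10⁻⁴

3.38 × 10⁻⁴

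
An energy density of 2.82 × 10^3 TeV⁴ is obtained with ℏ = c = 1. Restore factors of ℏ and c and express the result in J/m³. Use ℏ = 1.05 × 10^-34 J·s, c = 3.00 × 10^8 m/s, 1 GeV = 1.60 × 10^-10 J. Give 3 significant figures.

5.91 × 10^52 J/m³

[E]/[L]³ = [E]⁴/(ℏc)³; restore (ℏc)⁻³.
1 GeV⁴ → 1/(ℏc)³ × (1 GeV in J)⁴ = 2.10 × 10^37 J/m³.
Convert the energy scale: 2.82 × 10^3 TeV⁴ = 2.82 × 10^15 GeV⁴.
Result: 2.82 × 10^15 × 2.10 × 10^37 = 5.91 × 10^52 J/m³.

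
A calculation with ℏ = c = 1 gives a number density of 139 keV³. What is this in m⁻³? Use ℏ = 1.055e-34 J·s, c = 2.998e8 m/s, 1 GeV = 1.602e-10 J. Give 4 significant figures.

Number density is [L]⁻³ = [E]³/(ℏc)³.
1 GeV³ → 1/(ℏc)³ × (1 GeV in J)³ = 1.299e47 m⁻³.
Convert the energy scale: 139 keV³ = 1.39e-16 GeV³.
Result: 1.39e-16 × 1.299e47 = 1.806e31 m⁻³.

1.806e31 m⁻³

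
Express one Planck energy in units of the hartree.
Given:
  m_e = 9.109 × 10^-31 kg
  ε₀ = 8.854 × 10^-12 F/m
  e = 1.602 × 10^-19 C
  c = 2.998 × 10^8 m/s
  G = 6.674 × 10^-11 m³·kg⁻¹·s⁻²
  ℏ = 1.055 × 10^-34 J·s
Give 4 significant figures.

4.494 × 10^26

Planck energy: E_P = √(ℏc⁵/G) = 1.957 × 10^9 J
hartree: E_h = m_e e⁴/(4πε₀ℏ)² = 4.354 × 10^-18 J
ratio = 1.957 × 10^9 / 4.354 × 10^-18 = 4.494 × 10^26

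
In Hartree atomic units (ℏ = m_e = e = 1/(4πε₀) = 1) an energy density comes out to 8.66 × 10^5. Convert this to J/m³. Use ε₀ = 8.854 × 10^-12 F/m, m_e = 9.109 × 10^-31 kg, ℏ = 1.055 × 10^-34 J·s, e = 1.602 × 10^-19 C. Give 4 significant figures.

One atomic unit of energy density: u_au = E_h/a₀³ = m_e⁴e¹⁰/((4πε₀)⁵ℏ⁸) = 2.929 × 10^13 J/m³.
8.66 × 10^5 × 2.929 × 10^13 J/m³ = 2.537 × 10^19 J/m³

2.537 × 10^19 J/m³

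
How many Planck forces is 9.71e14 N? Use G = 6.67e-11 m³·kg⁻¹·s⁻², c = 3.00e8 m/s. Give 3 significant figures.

8.00e-30

Planck force: F_P = c⁴/G = 1.21e44 N.
9.71e14 / 1.21e44 = 8.00e-30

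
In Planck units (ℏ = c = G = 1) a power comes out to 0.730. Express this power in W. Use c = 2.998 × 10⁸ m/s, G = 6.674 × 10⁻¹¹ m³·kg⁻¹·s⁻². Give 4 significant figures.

One Planck power: P_P = c⁵/G = 3.629 × 10⁵² W.
0.730 × 3.629 × 10⁵² W = 2.649 × 10⁵² W

2.649 × 10⁵² W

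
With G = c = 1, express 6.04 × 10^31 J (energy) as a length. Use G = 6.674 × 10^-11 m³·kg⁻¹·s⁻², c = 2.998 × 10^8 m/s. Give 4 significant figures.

Energy → length via G/c⁴.
6.04 × 10^31 J × (G/c⁴) = 4.990 × 10^-13 m

4.990 × 10^-13 m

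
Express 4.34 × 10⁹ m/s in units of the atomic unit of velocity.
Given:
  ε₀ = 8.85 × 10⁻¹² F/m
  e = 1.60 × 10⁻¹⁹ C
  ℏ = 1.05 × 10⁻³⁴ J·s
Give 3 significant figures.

atomic unit of velocity: v_au = e²/(4πε₀ℏ) = 2.19 × 10⁶ m/s.
4.34 × 10⁹ / 2.19 × 10⁶ = 1.98 × 10³

1.98 × 10³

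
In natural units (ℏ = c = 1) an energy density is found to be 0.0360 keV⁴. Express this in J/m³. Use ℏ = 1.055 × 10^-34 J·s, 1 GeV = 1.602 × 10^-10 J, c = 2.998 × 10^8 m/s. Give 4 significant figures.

[E]/[L]³ = [E]⁴/(ℏc)³; restore (ℏc)⁻³.
1 GeV⁴ → 1/(ℏc)³ × (1 GeV in J)⁴ = 2.082 × 10^37 J/m³.
Convert the energy scale: 0.0360 keV⁴ = 3.60 × 10^-26 GeV⁴.
Result: 3.60 × 10^-26 × 2.082 × 10^37 = 7.494 × 10^11 J/m³.

7.494 × 10^11 J/m³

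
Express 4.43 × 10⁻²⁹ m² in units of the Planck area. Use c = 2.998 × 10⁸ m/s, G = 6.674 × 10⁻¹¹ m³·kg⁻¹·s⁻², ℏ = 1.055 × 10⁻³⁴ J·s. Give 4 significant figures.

1.695 × 10⁴¹

Planck area: A_P = ℏG/c³ = 2.613 × 10⁻⁷⁰ m².
4.43 × 10⁻²⁹ / 2.613 × 10⁻⁷⁰ = 1.695 × 10⁴¹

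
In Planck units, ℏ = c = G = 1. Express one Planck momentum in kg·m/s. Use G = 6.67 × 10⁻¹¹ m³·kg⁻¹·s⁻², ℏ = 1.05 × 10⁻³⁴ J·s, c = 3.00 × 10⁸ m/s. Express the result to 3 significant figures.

6.52 kg·m/s

The unique combination of the constants set to 1 with dimensions of momentum is p_P = √(ℏc³/G).
  = √(42.5)
  = 6.52 kg·m/s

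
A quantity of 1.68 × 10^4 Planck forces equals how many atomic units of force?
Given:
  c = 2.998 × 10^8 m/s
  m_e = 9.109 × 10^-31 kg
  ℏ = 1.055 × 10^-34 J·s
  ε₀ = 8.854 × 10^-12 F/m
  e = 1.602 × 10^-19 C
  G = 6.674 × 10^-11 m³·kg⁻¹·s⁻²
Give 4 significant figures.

Planck force: F_P = c⁴/G = 1.210 × 10^44 N
atomic unit of force: F_au = E_h/a₀ = m_e²e⁶/((4πε₀)³ℏ⁴) = 8.220 × 10^-8 N
1.68 × 10^4 × 1.210 × 10^44 / 8.220 × 10^-8 = 2.474 × 10^55

2.474 × 10^55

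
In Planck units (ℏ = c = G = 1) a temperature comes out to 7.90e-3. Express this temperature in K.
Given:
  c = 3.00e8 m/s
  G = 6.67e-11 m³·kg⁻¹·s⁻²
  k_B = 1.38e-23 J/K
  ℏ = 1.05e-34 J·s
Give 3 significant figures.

1.12e30 K

One Planck temperature: T_P = √(ℏc⁵/G) / k_B = 1.42e32 K.
7.90e-3 × 1.42e32 K = 1.12e30 K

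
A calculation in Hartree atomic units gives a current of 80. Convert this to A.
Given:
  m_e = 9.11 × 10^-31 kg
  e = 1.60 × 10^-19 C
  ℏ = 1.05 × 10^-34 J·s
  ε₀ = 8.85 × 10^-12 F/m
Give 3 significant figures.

0.534 A

One atomic unit of electric current: I_au = e E_h/ℏ = m_e e⁵/((4πε₀)²ℏ³) = 6.67 × 10^-3 A.
80 × 6.67 × 10^-3 A = 0.534 A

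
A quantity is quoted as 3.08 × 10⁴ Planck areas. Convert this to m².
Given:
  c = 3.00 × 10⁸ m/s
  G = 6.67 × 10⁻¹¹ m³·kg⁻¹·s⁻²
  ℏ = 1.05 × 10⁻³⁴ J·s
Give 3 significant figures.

One Planck area: A_P = ℏG/c³ = 2.59 × 10⁻⁷⁰ m².
3.08 × 10⁴ × 2.59 × 10⁻⁷⁰ m² = 7.99 × 10⁻⁶⁶ m²

7.99 × 10⁻⁶⁶ m²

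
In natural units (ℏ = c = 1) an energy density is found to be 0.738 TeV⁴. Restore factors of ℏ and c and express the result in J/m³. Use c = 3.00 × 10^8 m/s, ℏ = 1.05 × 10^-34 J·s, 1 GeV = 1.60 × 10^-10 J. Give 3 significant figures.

[E]/[L]³ = [E]⁴/(ℏc)³; restore (ℏc)⁻³.
1 GeV⁴ → 1/(ℏc)³ × (1 GeV in J)⁴ = 2.10 × 10^37 J/m³.
Convert the energy scale: 0.738 TeV⁴ = 7.38 × 10^11 GeV⁴.
Result: 7.38 × 10^11 × 2.10 × 10^37 = 1.55 × 10^49 J/m³.

1.55 × 10^49 J/m³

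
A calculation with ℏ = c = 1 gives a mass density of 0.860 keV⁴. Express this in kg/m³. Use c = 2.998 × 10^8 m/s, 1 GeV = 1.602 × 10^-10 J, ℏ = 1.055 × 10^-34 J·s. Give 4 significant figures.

Mass density is [E]/(c²[L]³) = [E]⁴/(ℏ³c⁵).
1 GeV⁴ → 1/(ℏ³c⁵) × (1 GeV in J)⁴ = 2.316 × 10^20 kg/m³.
Convert the energy scale: 0.860 keV⁴ = 8.60 × 10^-25 GeV⁴.
Result: 8.60 × 10^-25 × 2.316 × 10^20 = 1.992 × 10^-4 kg/m³.

1.992 × 10^-4 kg/m³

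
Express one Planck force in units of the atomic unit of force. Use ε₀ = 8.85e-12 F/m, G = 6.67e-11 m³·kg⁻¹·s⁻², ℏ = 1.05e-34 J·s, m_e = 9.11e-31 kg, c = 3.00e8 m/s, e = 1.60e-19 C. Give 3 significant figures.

1.46e51

Planck force: F_P = c⁴/G = 1.21e44 N
atomic unit of force: F_au = E_h/a₀ = m_e²e⁶/((4πε₀)³ℏ⁴) = 8.33e-8 N
ratio = 1.21e44 / 8.33e-8 = 1.46e51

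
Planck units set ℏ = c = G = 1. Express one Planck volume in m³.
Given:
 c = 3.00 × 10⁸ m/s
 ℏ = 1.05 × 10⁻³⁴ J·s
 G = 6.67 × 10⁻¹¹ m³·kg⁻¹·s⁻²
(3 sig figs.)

Dimensional analysis gives V_P = (ℏG/c³)^(3/2).
  = √(1.75 × 10⁻²⁰⁹)
  = 4.18 × 10⁻¹⁰⁵ m³

4.18 × 10⁻¹⁰⁵ m³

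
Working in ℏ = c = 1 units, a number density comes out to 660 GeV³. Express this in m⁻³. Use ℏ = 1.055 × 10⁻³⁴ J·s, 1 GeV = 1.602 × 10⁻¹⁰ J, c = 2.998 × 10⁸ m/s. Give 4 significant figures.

8.576 × 10⁴⁹ m⁻³

Number density is [L]⁻³ = [E]³/(ℏc)³.
1 GeV³ → 1/(ℏc)³ × (1 GeV in J)³ = 1.299 × 10⁴⁷ m⁻³.
Result: 660 × 1.299 × 10⁴⁷ = 8.576 × 10⁴⁹ m⁻³.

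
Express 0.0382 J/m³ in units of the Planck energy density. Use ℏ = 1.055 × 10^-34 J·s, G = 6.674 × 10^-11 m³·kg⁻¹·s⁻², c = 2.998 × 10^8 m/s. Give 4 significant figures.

8.246 × 10^-116

Planck energy density: u_P = c⁷/(ℏG²) = 4.632 × 10^113 J/m³.
0.0382 / 4.632 × 10^113 = 8.246 × 10^-116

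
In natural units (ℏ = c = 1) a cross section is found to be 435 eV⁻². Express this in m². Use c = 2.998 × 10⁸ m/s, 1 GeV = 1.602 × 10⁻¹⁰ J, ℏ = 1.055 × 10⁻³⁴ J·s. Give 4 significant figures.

1.696 × 10⁻¹¹ m²

Area is [L]² = [E]⁻²·(ℏc)²; restore (ℏc)².
1 GeV⁻² → (ℏc)² × (1 GeV in J)⁻² = 3.898 × 10⁻³² m².
Convert the energy scale: 435 eV⁻² = 4.35 × 10²⁰ GeV⁻².
Result: 4.35 × 10²⁰ × 3.898 × 10⁻³² = 1.696 × 10⁻¹¹ m².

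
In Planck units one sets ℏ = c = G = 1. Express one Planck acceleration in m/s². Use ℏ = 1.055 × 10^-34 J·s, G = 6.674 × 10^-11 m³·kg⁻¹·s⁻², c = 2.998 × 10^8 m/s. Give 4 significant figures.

a_P = √(c⁷/(ℏG))
  = √(3.092 × 10^103)
  = 5.560 × 10^51 m/s²

5.560 × 10^51 m/s²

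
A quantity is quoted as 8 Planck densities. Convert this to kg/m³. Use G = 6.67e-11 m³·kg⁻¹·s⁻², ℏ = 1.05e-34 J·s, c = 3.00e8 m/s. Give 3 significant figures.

One Planck density: ρ_P = c⁵/(ℏG²) = 5.20e96 kg/m³.
8 × 5.20e96 kg/m³ = 4.16e97 kg/m³

4.16e97 kg/m³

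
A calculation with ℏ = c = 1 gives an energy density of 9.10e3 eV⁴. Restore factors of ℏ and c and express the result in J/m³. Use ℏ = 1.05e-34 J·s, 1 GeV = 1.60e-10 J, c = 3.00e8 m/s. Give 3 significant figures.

1.91e5 J/m³

[E]/[L]³ = [E]⁴/(ℏc)³; restore (ℏc)⁻³.
1 GeV⁴ → 1/(ℏc)³ × (1 GeV in J)⁴ = 2.10e37 J/m³.
Convert the energy scale: 9.10e3 eV⁴ = 9.10e-33 GeV⁴.
Result: 9.10e-33 × 2.10e37 = 1.91e5 J/m³.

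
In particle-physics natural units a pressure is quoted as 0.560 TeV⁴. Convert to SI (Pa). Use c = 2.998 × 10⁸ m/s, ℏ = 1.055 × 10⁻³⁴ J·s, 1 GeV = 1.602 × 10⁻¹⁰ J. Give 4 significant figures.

Pressure is [E]/[L]³ = [E]⁴/(ℏc)³.
1 GeV⁴ → 1/(ℏc)³ × (1 GeV in J)⁴ = 2.082 × 10³⁷ Pa.
Convert the energy scale: 0.560 TeV⁴ = 5.60 × 10¹¹ GeV⁴.
Result: 5.60 × 10¹¹ × 2.082 × 10³⁷ = 1.166 × 10⁴⁹ Pa.

1.166 × 10⁴⁹ Pa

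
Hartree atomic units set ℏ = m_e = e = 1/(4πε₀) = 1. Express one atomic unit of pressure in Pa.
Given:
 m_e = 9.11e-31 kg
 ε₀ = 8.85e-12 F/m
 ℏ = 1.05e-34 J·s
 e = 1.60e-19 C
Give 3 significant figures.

3.01e13 Pa

Dimensional analysis gives P_au = E_h/a₀³ = m_e⁴e¹⁰/((4πε₀)⁵ℏ⁸).
E_h = 4.38e-18 J
a₀ = 5.26e-11 m
E_h/a₀³ = 3.01e13 Pa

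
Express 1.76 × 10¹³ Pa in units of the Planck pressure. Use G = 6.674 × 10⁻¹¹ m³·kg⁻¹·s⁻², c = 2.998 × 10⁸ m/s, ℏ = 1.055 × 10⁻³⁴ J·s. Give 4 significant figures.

Planck pressure: p_P = c⁷/(ℏG²) = 4.632 × 10¹¹³ Pa.
1.76 × 10¹³ / 4.632 × 10¹¹³ = 3.799 × 10⁻¹⁰¹

3.799 × 10⁻¹⁰¹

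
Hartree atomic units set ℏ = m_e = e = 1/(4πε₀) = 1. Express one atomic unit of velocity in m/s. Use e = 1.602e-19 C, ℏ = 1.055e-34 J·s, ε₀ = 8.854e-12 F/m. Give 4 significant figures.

2.186e6 m/s

Dimensional analysis gives v_au = e²/(4πε₀ℏ).
  = 2.566e-38 / 1.174e-44
  = 2.186e6 m/s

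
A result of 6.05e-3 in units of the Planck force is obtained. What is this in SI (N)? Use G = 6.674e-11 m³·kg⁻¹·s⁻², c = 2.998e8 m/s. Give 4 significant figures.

One Planck force: F_P = c⁴/G = 1.210e44 N.
6.05e-3 × 1.210e44 N = 7.323e41 N

7.323e41 N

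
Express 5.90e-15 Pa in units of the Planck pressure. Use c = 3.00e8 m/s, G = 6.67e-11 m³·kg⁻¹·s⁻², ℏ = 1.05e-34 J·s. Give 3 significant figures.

1.26e-128

Planck pressure: p_P = c⁷/(ℏG²) = 4.68e113 Pa.
5.90e-15 / 4.68e113 = 1.26e-128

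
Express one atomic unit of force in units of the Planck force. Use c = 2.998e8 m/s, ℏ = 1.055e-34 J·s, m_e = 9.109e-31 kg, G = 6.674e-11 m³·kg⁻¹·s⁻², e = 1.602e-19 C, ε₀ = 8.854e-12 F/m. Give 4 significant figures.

atomic unit of force: F_au = E_h/a₀ = m_e²e⁶/((4πε₀)³ℏ⁴) = 8.220e-8 N
Planck force: F_P = c⁴/G = 1.210e44 N
ratio = 8.220e-8 / 1.210e44 = 6.791e-52

6.791e-52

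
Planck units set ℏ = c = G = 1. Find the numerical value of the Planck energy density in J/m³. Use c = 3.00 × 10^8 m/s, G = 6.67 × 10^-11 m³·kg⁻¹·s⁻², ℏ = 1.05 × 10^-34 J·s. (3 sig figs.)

4.68 × 10^113 J/m³

Dimensional analysis gives u_P = c⁷/(ℏG²).
  = 2.19 × 10^59 / 4.67 × 10^-55
  = 4.68 × 10^113 J/m³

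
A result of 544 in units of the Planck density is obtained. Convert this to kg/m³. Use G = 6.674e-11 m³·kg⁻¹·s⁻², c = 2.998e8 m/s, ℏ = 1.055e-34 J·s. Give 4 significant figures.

2.804e99 kg/m³

One Planck density: ρ_P = c⁵/(ℏG²) = 5.154e96 kg/m³.
544 × 5.154e96 kg/m³ = 2.804e99 kg/m³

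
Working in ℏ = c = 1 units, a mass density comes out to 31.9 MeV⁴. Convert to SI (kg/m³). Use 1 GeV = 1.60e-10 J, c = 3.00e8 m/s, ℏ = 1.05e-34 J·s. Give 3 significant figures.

Mass density is [E]/(c²[L]³) = [E]⁴/(ℏ³c⁵).
1 GeV⁴ → 1/(ℏ³c⁵) × (1 GeV in J)⁴ = 2.33e20 kg/m³.
Convert the energy scale: 31.9 MeV⁴ = 3.19e-11 GeV⁴.
Result: 3.19e-11 × 2.33e20 = 7.43e9 kg/m³.

7.43e9 kg/m³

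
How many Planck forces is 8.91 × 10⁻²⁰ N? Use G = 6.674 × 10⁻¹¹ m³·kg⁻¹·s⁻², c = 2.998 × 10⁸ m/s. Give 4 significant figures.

Planck force: F_P = c⁴/G = 1.210 × 10⁴⁴ N.
8.91 × 10⁻²⁰ / 1.210 × 10⁴⁴ = 7.361 × 10⁻⁶⁴

7.361 × 10⁻⁶⁴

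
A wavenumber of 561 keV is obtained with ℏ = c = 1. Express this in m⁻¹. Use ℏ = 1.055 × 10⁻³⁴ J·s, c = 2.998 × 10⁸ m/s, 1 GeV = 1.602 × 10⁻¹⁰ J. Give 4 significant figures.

Inverse length is [E]/(ℏc).
1 GeV → 1/(ℏc) × (1 GeV in J) = 5.065 × 10¹⁵ m⁻¹.
Convert the energy scale: 561 keV = 5.61 × 10⁻⁴ GeV.
Result: 5.61 × 10⁻⁴ × 5.065 × 10¹⁵ = 2.841 × 10¹² m⁻¹.

2.841 × 10¹² m⁻¹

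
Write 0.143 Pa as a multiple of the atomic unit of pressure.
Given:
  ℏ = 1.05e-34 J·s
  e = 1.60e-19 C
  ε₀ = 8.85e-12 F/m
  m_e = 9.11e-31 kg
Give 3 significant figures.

4.75e-15

atomic unit of pressure: P_au = E_h/a₀³ = m_e⁴e¹⁰/((4πε₀)⁵ℏ⁸) = 3.01e13 Pa.
0.143 / 3.01e13 = 4.75e-15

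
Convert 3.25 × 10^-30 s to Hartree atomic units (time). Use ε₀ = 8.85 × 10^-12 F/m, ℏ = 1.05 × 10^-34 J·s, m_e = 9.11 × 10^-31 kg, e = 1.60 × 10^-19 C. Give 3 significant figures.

atomic unit of time: τ_au = (4πε₀)²ℏ³/(m_e e⁴) = 2.40 × 10^-17 s.
3.25 × 10^-30 / 2.40 × 10^-17 = 1.36 × 10^-13

1.36 × 10^-13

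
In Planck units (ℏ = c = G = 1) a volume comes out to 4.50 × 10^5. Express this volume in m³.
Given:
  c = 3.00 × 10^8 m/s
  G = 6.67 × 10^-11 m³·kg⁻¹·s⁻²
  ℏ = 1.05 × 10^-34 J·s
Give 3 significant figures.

One Planck volume: V_P = (ℏG/c³)^(3/2) = 4.18 × 10^-105 m³.
4.50 × 10^5 × 4.18 × 10^-105 m³ = 1.88 × 10^-99 m³

1.88 × 10^-99 m³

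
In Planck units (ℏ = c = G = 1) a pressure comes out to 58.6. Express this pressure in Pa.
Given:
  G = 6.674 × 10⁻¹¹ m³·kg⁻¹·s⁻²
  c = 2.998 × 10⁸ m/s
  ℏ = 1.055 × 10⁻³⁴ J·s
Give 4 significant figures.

One Planck pressure: p_P = c⁷/(ℏG²) = 4.632 × 10¹¹³ Pa.
58.6 × 4.632 × 10¹¹³ Pa = 2.715 × 10¹¹⁵ Pa

2.715 × 10¹¹⁵ Pa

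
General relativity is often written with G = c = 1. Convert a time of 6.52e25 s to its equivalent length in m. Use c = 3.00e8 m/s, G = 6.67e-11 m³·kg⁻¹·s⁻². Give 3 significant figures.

1.96e34 m

Time → length via c.
6.52e25 s × (c) = 1.96e34 m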